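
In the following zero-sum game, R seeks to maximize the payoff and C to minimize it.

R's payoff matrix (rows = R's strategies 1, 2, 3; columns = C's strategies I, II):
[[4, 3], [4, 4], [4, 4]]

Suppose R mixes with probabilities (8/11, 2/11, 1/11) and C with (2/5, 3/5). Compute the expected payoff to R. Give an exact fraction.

196/55

Against (2/5, 3/5), each row's expected payoff is 1: 17/5; 2: 4; 3: 4.
Taking the (8/11, 2/11, 1/11)-weighted average: (8/11)·(17/5) + (2/11)·(4) + (1/11)·(4) = 196/55.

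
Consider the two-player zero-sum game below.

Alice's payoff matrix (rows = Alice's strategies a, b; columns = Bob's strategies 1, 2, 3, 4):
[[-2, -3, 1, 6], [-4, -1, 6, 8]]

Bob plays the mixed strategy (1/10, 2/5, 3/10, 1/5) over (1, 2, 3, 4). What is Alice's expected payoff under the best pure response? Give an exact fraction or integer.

a: (-2)·(1/10) + (-3)·(2/5) + (1)·(3/10) + (6)·(1/5) = 1/10.
b: (-4)·(1/10) + (-1)·(2/5) + (6)·(3/10) + (8)·(1/5) = 13/5.
The best pure response is b with expected payoff 13/5.

13/5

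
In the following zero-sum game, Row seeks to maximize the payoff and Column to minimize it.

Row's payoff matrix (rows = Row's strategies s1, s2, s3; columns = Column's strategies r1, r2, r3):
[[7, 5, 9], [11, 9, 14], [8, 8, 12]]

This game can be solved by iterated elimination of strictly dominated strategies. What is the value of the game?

Column r3 is strictly dominated by r1 for Column (7<9, 11<14, 8<12); eliminate r3.
Row s3 is strictly dominated by row s2 (11>8, 9>8); eliminate s3.
Row s1 is strictly dominated by row s2 (11>7, 9>5); eliminate s1.
Column r1 is strictly dominated by r2 for Column (9<11); eliminate r1.
Only (s2, r2) remains, with payoff 9.

9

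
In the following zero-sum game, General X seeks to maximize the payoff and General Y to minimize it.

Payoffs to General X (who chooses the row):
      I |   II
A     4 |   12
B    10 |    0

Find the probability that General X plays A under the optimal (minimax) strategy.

Row minima are 4 and 0, so General X's maximin is 4; column maxima are 10 and 12, so General Y's minimax is 10. These differ, so the equilibrium is in mixed strategies.
Let General X play A with probability p. General Y is indifferent when 4p + 10(1−p) = 12p, giving p = 5/9.

5/9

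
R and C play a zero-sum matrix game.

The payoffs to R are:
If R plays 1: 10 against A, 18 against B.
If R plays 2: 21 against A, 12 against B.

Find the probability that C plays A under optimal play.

Row minima are 10 and 12, so R's maximin is 12; column maxima are 21 and 18, so C's minimax is 18. These differ, so the equilibrium is in mixed strategies.
Let C play A with probability q. R is indifferent when 10q + 18(1−q) = 21q + 12(1−q), giving q = 6/17.

6/17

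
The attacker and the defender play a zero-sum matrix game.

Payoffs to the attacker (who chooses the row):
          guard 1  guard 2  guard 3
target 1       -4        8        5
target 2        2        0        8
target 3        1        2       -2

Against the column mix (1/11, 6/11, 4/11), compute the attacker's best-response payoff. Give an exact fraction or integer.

target 1: (-4)·(1/11) + (8)·(6/11) + (5)·(4/11) = 64/11.
target 2: (2)·(1/11) + (0)·(6/11) + (8)·(4/11) = 34/11.
target 3: (1)·(1/11) + (2)·(6/11) + (-2)·(4/11) = 5/11.
The best pure response is target 1 with expected payoff 64/11.

64/11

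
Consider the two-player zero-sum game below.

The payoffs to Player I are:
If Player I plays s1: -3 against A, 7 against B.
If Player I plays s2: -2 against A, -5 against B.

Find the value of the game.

Row minima are -3 and -5, so Player I's maximin is -3; column maxima are -2 and 7, so Player II's minimax is -2. These differ, so the equilibrium is in mixed strategies.
Let Player I play s1 with probability p. Player II is indifferent when −3p − 2(1−p) = 7p − 5(1−p), giving p = 3/13.
Let Player II play A with probability q. Player I is indifferent when −3q + 7(1−q) = −2q − 5(1−q), giving q = 12/13.
The value is -3·(12/13) + (7)·(1/13) = -29/13.

-29/13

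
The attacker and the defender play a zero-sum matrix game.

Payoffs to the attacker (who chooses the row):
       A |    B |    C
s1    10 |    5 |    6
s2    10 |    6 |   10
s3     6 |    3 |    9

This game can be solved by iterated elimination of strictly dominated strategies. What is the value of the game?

6

Row s3 is strictly dominated by row s2 (10>6, 6>3, 10>9); eliminate s3.
Column C is strictly dominated by B for the defender (5<6, 6<10); eliminate C.
Column A is strictly dominated by B for the defender (5<10, 6<10); eliminate A.
Row s1 is strictly dominated by row s2 (6>5); eliminate s1.
Only (s2, B) remains, with payoff 6.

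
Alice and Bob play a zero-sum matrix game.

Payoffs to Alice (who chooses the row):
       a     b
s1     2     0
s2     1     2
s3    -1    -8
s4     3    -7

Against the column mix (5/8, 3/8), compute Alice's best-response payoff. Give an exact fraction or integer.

s1: (2)·(5/8) + (0)·(3/8) = 5/4.
s2: (1)·(5/8) + (2)·(3/8) = 11/8.
s3: (-1)·(5/8) + (-8)·(3/8) = -29/8.
s4: (3)·(5/8) + (-7)·(3/8) = -3/4.
The best pure response is s2 with expected payoff 11/8.

11/8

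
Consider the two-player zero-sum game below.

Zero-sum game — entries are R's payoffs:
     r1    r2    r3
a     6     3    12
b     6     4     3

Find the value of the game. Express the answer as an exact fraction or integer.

39/10

Column r1 is strictly dominated by r2 for C (it gives R more in every row).
The remaining 2×2 game on (a, b) × (r2, r3) has no saddle point. Let R play a with probability p; indifference gives 3p + 4(1−p) = 12p + 3(1−p), so p = 1/10.
Similarly C's optimal q on r2 is 9/10, and the value is 3·(9/10) + (12)·(1/10) = 39/10.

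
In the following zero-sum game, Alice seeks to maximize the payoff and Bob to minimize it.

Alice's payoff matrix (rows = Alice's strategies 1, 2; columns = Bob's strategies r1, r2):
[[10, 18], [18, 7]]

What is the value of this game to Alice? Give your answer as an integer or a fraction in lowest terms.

254/19

Row minima are 10 and 7, so Alice's maximin is 10; column maxima are 18 and 18, so Bob's minimax is 18. These differ, so the equilibrium is in mixed strategies.
Let Alice play 1 with probability p. Bob is indifferent when 10p + 18(1−p) = 18p + 7(1−p), giving p = 11/19.
Let Bob play r1 with probability q. Alice is indifferent when 10q + 18(1−q) = 18q + 7(1−q), giving q = 11/19.
The value is 10·(11/19) + (18)·(8/19) = 254/19.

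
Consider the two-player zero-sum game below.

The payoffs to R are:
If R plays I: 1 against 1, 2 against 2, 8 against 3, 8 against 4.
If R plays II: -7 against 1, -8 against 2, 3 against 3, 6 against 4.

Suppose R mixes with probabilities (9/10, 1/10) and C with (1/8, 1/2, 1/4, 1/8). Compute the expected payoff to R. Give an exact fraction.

27/8

Against (1/8, 1/2, 1/4, 1/8), each row's expected payoff is I: 33/8; II: -27/8.
Taking the (9/10, 1/10)-weighted average: (9/10)·(33/8) + (1/10)·(-27/8) = 27/8.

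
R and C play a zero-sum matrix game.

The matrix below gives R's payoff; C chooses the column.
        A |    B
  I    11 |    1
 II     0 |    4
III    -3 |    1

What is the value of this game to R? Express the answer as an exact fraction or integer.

Row III is strictly dominated by row II, so R never plays it.
The remaining 2×2 game on (I, II) × (A, B) has no saddle point. Let R play I with probability p; indifference gives 11p = p + 4(1−p), so p = 2/7.
Similarly C's optimal q on A is 3/14, and the value is 11·(3/14) + (1)·(11/14) = 22/7.

22/7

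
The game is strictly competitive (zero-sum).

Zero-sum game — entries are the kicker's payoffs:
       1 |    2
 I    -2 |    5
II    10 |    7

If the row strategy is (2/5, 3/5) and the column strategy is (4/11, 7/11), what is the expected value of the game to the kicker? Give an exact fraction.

Against (4/11, 7/11), each row's expected payoff is I: 27/11; II: 89/11.
Taking the (2/5, 3/5)-weighted average: (2/5)·(27/11) + (3/5)·(89/11) = 321/55.

321/55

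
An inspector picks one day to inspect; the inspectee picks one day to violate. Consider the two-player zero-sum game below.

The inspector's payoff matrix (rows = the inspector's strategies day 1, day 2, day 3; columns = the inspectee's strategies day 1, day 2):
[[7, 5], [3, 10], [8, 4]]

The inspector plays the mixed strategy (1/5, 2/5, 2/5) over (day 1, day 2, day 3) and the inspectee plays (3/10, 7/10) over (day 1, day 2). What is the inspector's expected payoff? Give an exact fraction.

159/25

Against (3/10, 7/10), each row's expected payoff is day 1: 28/5; day 2: 79/10; day 3: 26/5.
Taking the (1/5, 2/5, 2/5)-weighted average: (1/5)·(28/5) + (2/5)·(79/10) + (2/5)·(26/5) = 159/25.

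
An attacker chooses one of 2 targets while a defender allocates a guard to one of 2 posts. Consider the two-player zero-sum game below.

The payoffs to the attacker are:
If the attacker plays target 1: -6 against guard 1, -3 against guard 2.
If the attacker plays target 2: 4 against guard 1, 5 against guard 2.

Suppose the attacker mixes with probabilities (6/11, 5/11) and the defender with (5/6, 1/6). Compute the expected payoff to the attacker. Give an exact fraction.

-73/66

Against (5/6, 1/6), each row's expected payoff is target 1: -11/2; target 2: 25/6.
Taking the (6/11, 5/11)-weighted average: (6/11)·(-11/2) + (5/11)·(25/6) = -73/66.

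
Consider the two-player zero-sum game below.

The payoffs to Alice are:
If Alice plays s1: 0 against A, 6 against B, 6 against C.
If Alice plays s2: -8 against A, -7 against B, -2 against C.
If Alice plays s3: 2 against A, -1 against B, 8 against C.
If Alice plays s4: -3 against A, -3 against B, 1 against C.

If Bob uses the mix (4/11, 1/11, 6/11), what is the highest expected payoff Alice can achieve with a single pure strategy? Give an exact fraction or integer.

s1: (0)·(4/11) + (6)·(1/11) + (6)·(6/11) = 42/11.
s2: (-8)·(4/11) + (-7)·(1/11) + (-2)·(6/11) = -51/11.
s3: (2)·(4/11) + (-1)·(1/11) + (8)·(6/11) = 5.
s4: (-3)·(4/11) + (-3)·(1/11) + (1)·(6/11) = -9/11.
The best pure response is s3 with expected payoff 5.

5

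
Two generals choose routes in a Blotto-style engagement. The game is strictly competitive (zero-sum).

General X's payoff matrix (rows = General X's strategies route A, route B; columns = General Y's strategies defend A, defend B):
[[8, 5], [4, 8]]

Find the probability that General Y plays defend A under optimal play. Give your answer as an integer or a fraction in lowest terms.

3/7

Row minima are 5 and 4, so General X's maximin is 5; column maxima are 8 and 8, so General Y's minimax is 8. These differ, so the equilibrium is in mixed strategies.
Let General Y play defend A with probability q. General X is indifferent when 8q + 5(1−q) = 4q + 8(1−q), giving q = 3/7.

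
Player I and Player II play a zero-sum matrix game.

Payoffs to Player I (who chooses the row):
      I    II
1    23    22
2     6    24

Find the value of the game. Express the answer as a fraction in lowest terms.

420/19

Row minima are 22 and 6, so Player I's maximin is 22; column maxima are 23 and 24, so Player II's minimax is 23. These differ, so the equilibrium is in mixed strategies.
Let Player I play 1 with probability p. Player II is indifferent when 23p + 6(1−p) = 22p + 24(1−p), giving p = 18/19.
Let Player II play I with probability q. Player I is indifferent when 23q + 22(1−q) = 6q + 24(1−q), giving q = 2/19.
The value is 23·(2/19) + (22)·(17/19) = 420/19.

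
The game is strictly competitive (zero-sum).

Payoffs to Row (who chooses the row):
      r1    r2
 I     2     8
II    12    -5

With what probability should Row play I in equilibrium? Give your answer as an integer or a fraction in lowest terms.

17/23

Row minima are 2 and -5, so Row's maximin is 2; column maxima are 12 and 8, so Column's minimax is 8. These differ, so the equilibrium is in mixed strategies.
Let Row play I with probability p. Column is indifferent when 2p + 12(1−p) = 8p − 5(1−p), giving p = 17/23.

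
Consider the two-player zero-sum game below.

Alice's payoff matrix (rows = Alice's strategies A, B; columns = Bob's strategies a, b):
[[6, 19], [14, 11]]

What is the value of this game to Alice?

Row minima are 6 and 11, so Alice's maximin is 11; column maxima are 14 and 19, so Bob's minimax is 14. These differ, so the equilibrium is in mixed strategies.
Let Alice play A with probability p. Bob is indifferent when 6p + 14(1−p) = 19p + 11(1−p), giving p = 3/16.
Let Bob play a with probability q. Alice is indifferent when 6q + 19(1−q) = 14q + 11(1−q), giving q = 1/2.
The value is 6·(1/2) + (19)·(1/2) = 25/2.

25/2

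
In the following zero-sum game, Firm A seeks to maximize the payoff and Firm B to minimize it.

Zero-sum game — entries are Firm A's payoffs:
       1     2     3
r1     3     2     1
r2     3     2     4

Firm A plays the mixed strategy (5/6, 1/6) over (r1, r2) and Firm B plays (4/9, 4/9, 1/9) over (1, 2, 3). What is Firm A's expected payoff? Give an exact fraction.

43/18

Against (4/9, 4/9, 1/9), each row's expected payoff is r1: 7/3; r2: 8/3.
Taking the (5/6, 1/6)-weighted average: (5/6)·(7/3) + (1/6)·(8/3) = 43/18.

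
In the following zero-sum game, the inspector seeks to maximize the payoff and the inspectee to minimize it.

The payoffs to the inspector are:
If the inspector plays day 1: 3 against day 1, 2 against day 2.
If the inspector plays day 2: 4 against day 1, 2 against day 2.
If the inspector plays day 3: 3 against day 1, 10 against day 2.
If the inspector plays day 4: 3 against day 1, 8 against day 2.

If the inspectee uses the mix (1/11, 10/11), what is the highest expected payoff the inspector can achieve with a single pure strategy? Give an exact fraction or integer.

103/11

day 1: (3)·(1/11) + (2)·(10/11) = 23/11.
day 2: (4)·(1/11) + (2)·(10/11) = 24/11.
day 3: (3)·(1/11) + (10)·(10/11) = 103/11.
day 4: (3)·(1/11) + (8)·(10/11) = 83/11.
The best pure response is day 3 with expected payoff 103/11.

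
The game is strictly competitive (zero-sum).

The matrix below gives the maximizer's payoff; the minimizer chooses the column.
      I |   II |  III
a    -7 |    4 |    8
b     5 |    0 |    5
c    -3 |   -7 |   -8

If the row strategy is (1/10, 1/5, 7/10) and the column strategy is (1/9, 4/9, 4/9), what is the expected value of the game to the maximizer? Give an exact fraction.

-35/9

Against (1/9, 4/9, 4/9), each row's expected payoff is a: 41/9; b: 25/9; c: -7.
Taking the (1/10, 1/5, 7/10)-weighted average: (1/10)·(41/9) + (1/5)·(25/9) + (7/10)·(-7) = -35/9.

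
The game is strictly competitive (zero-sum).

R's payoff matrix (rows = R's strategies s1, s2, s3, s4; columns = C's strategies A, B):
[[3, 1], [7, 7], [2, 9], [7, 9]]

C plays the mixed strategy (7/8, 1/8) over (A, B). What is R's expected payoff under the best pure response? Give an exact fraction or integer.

s1: (3)·(7/8) + (1)·(1/8) = 11/4.
s2: (7)·(7/8) + (7)·(1/8) = 7.
s3: (2)·(7/8) + (9)·(1/8) = 23/8.
s4: (7)·(7/8) + (9)·(1/8) = 29/4.
The best pure response is s4 with expected payoff 29/4.

29/4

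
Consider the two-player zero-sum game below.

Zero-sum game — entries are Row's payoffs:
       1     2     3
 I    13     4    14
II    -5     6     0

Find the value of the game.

Column 3 is strictly dominated by 1 for Column (it gives Row more in every row).
The remaining 2×2 game on (I, II) × (1, 2) has no saddle point. Let Row play I with probability p; indifference gives 13p − 5(1−p) = 4p + 6(1−p), so p = 11/20.
Similarly Column's optimal q on 1 is 1/10, and the value is 13·(1/10) + (4)·(9/10) = 49/10.

49/10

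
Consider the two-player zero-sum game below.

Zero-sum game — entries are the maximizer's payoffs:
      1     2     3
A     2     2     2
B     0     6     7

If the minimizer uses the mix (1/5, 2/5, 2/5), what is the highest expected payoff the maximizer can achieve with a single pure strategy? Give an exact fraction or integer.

26/5

A: (2)·(1/5) + (2)·(2/5) + (2)·(2/5) = 2.
B: (0)·(1/5) + (6)·(2/5) + (7)·(2/5) = 26/5.
The best pure response is B with expected payoff 26/5.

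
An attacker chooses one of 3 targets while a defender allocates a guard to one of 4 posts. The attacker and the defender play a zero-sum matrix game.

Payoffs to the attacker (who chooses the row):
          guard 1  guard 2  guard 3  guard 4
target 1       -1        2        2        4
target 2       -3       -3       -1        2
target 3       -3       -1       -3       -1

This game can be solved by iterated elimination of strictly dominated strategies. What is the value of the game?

Column guard 4 is strictly dominated by guard 1 for the defender (-1<4, -3<2, -3<-1); eliminate guard 4.
Row target 3 is strictly dominated by row target 1 (-1>-3, 2>-1, 2>-3); eliminate target 3.
Column guard 3 is strictly dominated by guard 1 for the defender (-1<2, -3<-1); eliminate guard 3.
Row target 2 is strictly dominated by row target 1 (-1>-3, 2>-3); eliminate target 2.
Column guard 2 is strictly dominated by guard 1 for the defender (-1<2); eliminate guard 2.
Only (target 1, guard 1) remains, with payoff -1.

-1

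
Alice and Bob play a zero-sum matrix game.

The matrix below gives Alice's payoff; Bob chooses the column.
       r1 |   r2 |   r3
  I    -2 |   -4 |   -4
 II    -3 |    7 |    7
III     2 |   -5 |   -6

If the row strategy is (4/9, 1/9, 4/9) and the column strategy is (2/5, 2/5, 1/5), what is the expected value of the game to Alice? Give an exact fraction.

-97/45

Against (2/5, 2/5, 1/5), each row's expected payoff is I: -16/5; II: 3; III: -12/5.
Taking the (4/9, 1/9, 4/9)-weighted average: (4/9)·(-16/5) + (1/9)·(3) + (4/9)·(-12/5) = -97/45.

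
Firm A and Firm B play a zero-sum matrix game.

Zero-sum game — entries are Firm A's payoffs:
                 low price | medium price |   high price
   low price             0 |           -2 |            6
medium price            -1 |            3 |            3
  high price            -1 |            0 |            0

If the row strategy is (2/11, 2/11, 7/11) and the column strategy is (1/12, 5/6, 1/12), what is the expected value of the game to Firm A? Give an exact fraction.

29/132

Against (1/12, 5/6, 1/12), each row's expected payoff is low price: -7/6; medium price: 8/3; high price: -1/12.
Taking the (2/11, 2/11, 7/11)-weighted average: (2/11)·(-7/6) + (2/11)·(8/3) + (7/11)·(-1/12) = 29/132.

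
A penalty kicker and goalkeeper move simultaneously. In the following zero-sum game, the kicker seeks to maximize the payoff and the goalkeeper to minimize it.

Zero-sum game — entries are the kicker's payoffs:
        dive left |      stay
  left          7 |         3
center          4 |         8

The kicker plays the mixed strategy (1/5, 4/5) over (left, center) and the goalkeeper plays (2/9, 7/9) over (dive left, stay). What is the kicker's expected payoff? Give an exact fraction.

97/15

Against (2/9, 7/9), each row's expected payoff is left: 35/9; center: 64/9.
Taking the (1/5, 4/5)-weighted average: (1/5)·(35/9) + (4/5)·(64/9) = 97/15.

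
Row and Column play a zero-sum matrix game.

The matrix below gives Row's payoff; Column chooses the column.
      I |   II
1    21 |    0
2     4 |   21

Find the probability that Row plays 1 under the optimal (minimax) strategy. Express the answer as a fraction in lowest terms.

Row minima are 0 and 4, so Row's maximin is 4; column maxima are 21 and 21, so Column's minimax is 21. These differ, so the equilibrium is in mixed strategies.
Let Row play 1 with probability p. Column is indifferent when 21p + 4(1−p) = 21(1−p), giving p = 17/38.

17/38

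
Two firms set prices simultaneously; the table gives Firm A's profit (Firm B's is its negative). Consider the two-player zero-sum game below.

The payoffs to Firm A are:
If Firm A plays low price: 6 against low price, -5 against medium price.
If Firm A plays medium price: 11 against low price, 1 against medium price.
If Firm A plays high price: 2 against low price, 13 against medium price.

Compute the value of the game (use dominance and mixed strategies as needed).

Row low price is strictly dominated by row medium price, so Firm A never plays it.
The remaining 2×2 game on (medium price, high price) × (low price, medium price) has no saddle point. Let Firm A play medium price with probability p; indifference gives 11p + 2(1−p) = p + 13(1−p), so p = 11/21.
Similarly Firm B's optimal q on low price is 4/7, and the value is 11·(4/7) + (1)·(3/7) = 47/7.

47/7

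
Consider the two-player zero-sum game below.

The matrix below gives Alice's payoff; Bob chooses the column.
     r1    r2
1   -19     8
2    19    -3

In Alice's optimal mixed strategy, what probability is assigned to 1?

Row minima are -19 and -3, so Alice's maximin is -3; column maxima are 19 and 8, so Bob's minimax is 8. These differ, so the equilibrium is in mixed strategies.
Let Alice play 1 with probability p. Bob is indifferent when −19p + 19(1−p) = 8p − 3(1−p), giving p = 22/49.

22/49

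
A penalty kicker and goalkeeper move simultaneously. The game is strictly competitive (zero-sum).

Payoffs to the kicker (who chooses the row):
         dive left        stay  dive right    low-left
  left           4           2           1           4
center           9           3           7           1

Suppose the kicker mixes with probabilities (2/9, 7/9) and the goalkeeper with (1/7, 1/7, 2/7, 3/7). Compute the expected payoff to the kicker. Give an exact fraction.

Against (1/7, 1/7, 2/7, 3/7), each row's expected payoff is left: 20/7; center: 29/7.
Taking the (2/9, 7/9)-weighted average: (2/9)·(20/7) + (7/9)·(29/7) = 27/7.

27/7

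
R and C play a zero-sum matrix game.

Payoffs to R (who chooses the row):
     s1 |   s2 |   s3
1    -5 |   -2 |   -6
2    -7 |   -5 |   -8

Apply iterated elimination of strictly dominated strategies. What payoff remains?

Column s1 is strictly dominated by s3 for C (-6<-5, -8<-7); eliminate s1.
Column s2 is strictly dominated by s3 for C (-6<-2, -8<-5); eliminate s2.
Row 2 is strictly dominated by row 1 (-6>-8); eliminate 2.
Only (1, s3) remains, with payoff -6.

-6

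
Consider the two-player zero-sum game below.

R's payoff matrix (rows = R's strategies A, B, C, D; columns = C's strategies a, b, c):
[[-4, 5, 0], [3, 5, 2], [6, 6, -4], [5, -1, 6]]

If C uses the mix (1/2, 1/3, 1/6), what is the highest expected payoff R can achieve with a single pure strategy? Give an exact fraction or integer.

13/3

A: (-4)·(1/2) + (5)·(1/3) + (0)·(1/6) = -1/3.
B: (3)·(1/2) + (5)·(1/3) + (2)·(1/6) = 7/2.
C: (6)·(1/2) + (6)·(1/3) + (-4)·(1/6) = 13/3.
D: (5)·(1/2) + (-1)·(1/3) + (6)·(1/6) = 19/6.
The best pure response is C with expected payoff 13/3.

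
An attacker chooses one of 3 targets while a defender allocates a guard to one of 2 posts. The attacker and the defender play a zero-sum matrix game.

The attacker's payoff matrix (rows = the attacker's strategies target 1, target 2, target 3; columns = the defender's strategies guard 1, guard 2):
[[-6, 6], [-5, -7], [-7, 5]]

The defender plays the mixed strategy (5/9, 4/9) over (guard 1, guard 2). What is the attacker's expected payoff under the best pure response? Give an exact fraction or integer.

target 1: (-6)·(5/9) + (6)·(4/9) = -2/3.
target 2: (-5)·(5/9) + (-7)·(4/9) = -53/9.
target 3: (-7)·(5/9) + (5)·(4/9) = -5/3.
The best pure response is target 1 with expected payoff -2/3.

-2/3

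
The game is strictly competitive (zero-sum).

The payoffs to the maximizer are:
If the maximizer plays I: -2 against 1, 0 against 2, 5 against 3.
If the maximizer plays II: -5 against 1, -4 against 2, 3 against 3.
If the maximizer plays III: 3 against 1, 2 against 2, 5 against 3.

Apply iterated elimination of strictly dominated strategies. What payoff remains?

Column 3 is strictly dominated by 1 for the minimizer (-2<5, -5<3, 3<5); eliminate 3.
Row I is strictly dominated by row III (3>-2, 2>0); eliminate I.
Row II is strictly dominated by row III (3>-5, 2>-4); eliminate II.
Column 1 is strictly dominated by 2 for the minimizer (2<3); eliminate 1.
Only (III, 2) remains, with payoff 2.

2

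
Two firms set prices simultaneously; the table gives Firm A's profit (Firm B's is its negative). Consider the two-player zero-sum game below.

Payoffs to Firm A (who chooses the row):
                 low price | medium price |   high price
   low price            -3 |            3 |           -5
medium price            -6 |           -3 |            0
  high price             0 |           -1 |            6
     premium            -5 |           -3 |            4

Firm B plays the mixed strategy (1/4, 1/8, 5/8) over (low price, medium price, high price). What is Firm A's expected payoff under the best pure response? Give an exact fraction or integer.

low price: (-3)·(1/4) + (3)·(1/8) + (-5)·(5/8) = -7/2.
medium price: (-6)·(1/4) + (-3)·(1/8) + (0)·(5/8) = -15/8.
high price: (0)·(1/4) + (-1)·(1/8) + (6)·(5/8) = 29/8.
premium: (-5)·(1/4) + (-3)·(1/8) + (4)·(5/8) = 7/8.
The best pure response is high price with expected payoff 29/8.

29/8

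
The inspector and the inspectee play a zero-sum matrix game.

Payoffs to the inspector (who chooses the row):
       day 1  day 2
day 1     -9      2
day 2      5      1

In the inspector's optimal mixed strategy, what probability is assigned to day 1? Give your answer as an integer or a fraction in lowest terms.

4/15

Row minima are -9 and 1, so the inspector's maximin is 1; column maxima are 5 and 2, so the inspectee's minimax is 2. These differ, so the equilibrium is in mixed strategies.
Let the inspector play day 1 with probability p. The inspectee is indifferent when −9p + 5(1−p) = 2p + (1−p), giving p = 4/15.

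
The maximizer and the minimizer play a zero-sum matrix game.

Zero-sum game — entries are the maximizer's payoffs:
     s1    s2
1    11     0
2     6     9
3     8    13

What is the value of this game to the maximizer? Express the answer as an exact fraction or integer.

Row 2 is strictly dominated by row 3, so the maximizer never plays it.
The remaining 2×2 game on (1, 3) × (s1, s2) has no saddle point. Let the maximizer play 1 with probability p; indifference gives 11p + 8(1−p) = 13(1−p), so p = 5/16.
Similarly the minimizer's optimal q on s1 is 13/16, and the value is 11·(13/16) + (0)·(3/16) = 143/16.

143/16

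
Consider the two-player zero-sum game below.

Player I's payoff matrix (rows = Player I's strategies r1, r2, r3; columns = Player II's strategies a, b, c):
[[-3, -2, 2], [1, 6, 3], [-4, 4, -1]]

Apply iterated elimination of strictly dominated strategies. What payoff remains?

Column c is strictly dominated by a for Player II (-3<2, 1<3, -4<-1); eliminate c.
Column b is strictly dominated by a for Player II (-3<-2, 1<6, -4<4); eliminate b.
Row r3 is strictly dominated by row r1 (-3>-4); eliminate r3.
Row r1 is strictly dominated by row r2 (1>-3); eliminate r1.
Only (r2, a) remains, with payoff 1.

1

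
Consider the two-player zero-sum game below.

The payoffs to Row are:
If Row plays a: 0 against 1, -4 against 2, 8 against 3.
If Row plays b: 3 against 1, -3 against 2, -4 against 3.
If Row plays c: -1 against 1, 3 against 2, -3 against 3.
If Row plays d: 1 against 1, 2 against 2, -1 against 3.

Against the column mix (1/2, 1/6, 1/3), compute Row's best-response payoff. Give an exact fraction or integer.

2

a: (0)·(1/2) + (-4)·(1/6) + (8)·(1/3) = 2.
b: (3)·(1/2) + (-3)·(1/6) + (-4)·(1/3) = -1/3.
c: (-1)·(1/2) + (3)·(1/6) + (-3)·(1/3) = -1.
d: (1)·(1/2) + (2)·(1/6) + (-1)·(1/3) = 1/2.
The best pure response is a with expected payoff 2.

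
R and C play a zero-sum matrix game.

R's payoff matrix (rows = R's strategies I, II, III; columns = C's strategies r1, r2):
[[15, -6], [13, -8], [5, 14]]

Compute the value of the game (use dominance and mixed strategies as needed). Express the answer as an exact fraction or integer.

8

Row II is strictly dominated by row I, so R never plays it.
The remaining 2×2 game on (I, III) × (r1, r2) has no saddle point. Let R play I with probability p; indifference gives 15p + 5(1−p) = −6p + 14(1−p), so p = 3/10.
Similarly C's optimal q on r1 is 2/3, and the value is 15·(2/3) + (-6)·(1/3) = 8.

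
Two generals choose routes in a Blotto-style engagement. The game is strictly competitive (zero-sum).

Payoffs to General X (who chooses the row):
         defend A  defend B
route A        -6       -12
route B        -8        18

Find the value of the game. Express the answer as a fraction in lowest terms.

Row minima are -12 and -8, so General X's maximin is -8; column maxima are -6 and 18, so General Y's minimax is -6. These differ, so the equilibrium is in mixed strategies.
Let General X play route A with probability p. General Y is indifferent when −6p − 8(1−p) = −12p + 18(1−p), giving p = 13/16.
Let General Y play defend A with probability q. General X is indifferent when −6q − 12(1−q) = −8q + 18(1−q), giving q = 15/16.
The value is -6·(15/16) + (-12)·(1/16) = -51/8.

-51/8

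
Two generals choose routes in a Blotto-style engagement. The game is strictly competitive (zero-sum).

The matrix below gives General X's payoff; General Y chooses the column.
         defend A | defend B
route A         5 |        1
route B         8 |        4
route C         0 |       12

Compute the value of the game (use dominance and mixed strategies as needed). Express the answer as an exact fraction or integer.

Row route A is strictly dominated by row route B, so General X never plays it.
The remaining 2×2 game on (route B, route C) × (defend A, defend B) has no saddle point. Let General X play route B with probability p; indifference gives 8p = 4p + 12(1−p), so p = 3/4.
Similarly General Y's optimal q on defend A is 1/2, and the value is 8·(1/2) + (4)·(1/2) = 6.

6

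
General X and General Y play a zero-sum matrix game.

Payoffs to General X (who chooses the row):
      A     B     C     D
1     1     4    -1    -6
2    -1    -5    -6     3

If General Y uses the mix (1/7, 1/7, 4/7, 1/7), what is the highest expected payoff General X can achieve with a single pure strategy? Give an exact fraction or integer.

1: (1)·(1/7) + (4)·(1/7) + (-1)·(4/7) + (-6)·(1/7) = -5/7.
2: (-1)·(1/7) + (-5)·(1/7) + (-6)·(4/7) + (3)·(1/7) = -27/7.
The best pure response is 1 with expected payoff -5/7.

-5/7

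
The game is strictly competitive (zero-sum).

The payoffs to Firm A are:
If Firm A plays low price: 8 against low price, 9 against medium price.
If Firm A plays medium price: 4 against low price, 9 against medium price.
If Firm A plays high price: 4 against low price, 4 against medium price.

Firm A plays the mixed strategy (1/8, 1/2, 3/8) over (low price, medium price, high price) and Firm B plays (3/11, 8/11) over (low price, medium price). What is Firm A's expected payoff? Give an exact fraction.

141/22

Against (3/11, 8/11), each row's expected payoff is low price: 96/11; medium price: 84/11; high price: 4.
Taking the (1/8, 1/2, 3/8)-weighted average: (1/8)·(96/11) + (1/2)·(84/11) + (3/8)·(4) = 141/22.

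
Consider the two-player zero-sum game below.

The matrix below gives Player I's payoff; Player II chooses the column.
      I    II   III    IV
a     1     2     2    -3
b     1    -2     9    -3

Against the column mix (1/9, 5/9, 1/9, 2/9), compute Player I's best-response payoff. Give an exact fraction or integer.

7/9

a: (1)·(1/9) + (2)·(5/9) + (2)·(1/9) + (-3)·(2/9) = 7/9.
b: (1)·(1/9) + (-2)·(5/9) + (9)·(1/9) + (-3)·(2/9) = -2/3.
The best pure response is a with expected payoff 7/9.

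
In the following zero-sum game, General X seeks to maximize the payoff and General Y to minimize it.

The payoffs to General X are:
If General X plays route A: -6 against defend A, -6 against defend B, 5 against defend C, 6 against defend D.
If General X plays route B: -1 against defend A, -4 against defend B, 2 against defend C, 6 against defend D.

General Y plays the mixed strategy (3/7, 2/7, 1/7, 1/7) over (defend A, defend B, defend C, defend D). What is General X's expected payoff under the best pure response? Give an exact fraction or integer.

route A: (-6)·(3/7) + (-6)·(2/7) + (5)·(1/7) + (6)·(1/7) = -19/7.
route B: (-1)·(3/7) + (-4)·(2/7) + (2)·(1/7) + (6)·(1/7) = -3/7.
The best pure response is route B with expected payoff -3/7.

-3/7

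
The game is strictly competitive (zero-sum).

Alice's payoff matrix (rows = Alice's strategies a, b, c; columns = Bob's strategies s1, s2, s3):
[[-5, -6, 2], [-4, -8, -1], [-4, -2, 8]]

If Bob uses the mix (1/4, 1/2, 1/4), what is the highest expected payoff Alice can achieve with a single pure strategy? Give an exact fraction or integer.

0

a: (-5)·(1/4) + (-6)·(1/2) + (2)·(1/4) = -15/4.
b: (-4)·(1/4) + (-8)·(1/2) + (-1)·(1/4) = -21/4.
c: (-4)·(1/4) + (-2)·(1/2) + (8)·(1/4) = 0.
The best pure response is c with expected payoff 0.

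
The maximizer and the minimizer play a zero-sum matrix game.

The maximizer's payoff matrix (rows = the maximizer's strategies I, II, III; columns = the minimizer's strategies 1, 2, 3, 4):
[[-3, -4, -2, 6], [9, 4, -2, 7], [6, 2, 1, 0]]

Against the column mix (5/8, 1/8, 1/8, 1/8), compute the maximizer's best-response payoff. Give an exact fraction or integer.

27/4

I: (-3)·(5/8) + (-4)·(1/8) + (-2)·(1/8) + (6)·(1/8) = -15/8.
II: (9)·(5/8) + (4)·(1/8) + (-2)·(1/8) + (7)·(1/8) = 27/4.
III: (6)·(5/8) + (2)·(1/8) + (1)·(1/8) + (0)·(1/8) = 33/8.
The best pure response is II with expected payoff 27/4.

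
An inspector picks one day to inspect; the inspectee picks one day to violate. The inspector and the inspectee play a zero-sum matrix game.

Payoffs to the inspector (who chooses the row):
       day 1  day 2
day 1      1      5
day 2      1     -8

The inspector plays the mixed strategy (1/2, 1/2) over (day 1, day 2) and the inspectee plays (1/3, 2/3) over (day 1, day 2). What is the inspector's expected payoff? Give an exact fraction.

Against (1/3, 2/3), each row's expected payoff is day 1: 11/3; day 2: -5.
Taking the (1/2, 1/2)-weighted average: (1/2)·(11/3) + (1/2)·(-5) = -2/3.

-2/3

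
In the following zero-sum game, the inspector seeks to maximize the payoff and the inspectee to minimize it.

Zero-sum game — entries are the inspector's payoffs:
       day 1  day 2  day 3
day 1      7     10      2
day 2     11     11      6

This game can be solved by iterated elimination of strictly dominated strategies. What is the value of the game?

Row day 1 is strictly dominated by row day 2 (11>7, 11>10, 6>2); eliminate day 1.
Column day 1 is strictly dominated by day 3 for the inspectee (6<11); eliminate day 1.
Column day 2 is strictly dominated by day 3 for the inspectee (6<11); eliminate day 2.
Only (day 2, day 3) remains, with payoff 6.

6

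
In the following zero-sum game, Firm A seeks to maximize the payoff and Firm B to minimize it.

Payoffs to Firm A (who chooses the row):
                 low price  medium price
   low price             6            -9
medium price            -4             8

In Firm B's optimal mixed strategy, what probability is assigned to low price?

17/27

Row minima are -9 and -4, so Firm A's maximin is -4; column maxima are 6 and 8, so Firm B's minimax is 6. These differ, so the equilibrium is in mixed strategies.
Let Firm B play low price with probability q. Firm A is indifferent when 6q − 9(1−q) = −4q + 8(1−q), giving q = 17/27.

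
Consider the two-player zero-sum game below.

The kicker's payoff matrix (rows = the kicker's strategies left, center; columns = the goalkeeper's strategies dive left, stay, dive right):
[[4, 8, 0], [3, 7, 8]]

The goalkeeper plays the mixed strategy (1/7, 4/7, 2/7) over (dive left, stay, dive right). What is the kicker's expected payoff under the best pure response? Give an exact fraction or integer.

47/7

left: (4)·(1/7) + (8)·(4/7) + (0)·(2/7) = 36/7.
center: (3)·(1/7) + (7)·(4/7) + (8)·(2/7) = 47/7.
The best pure response is center with expected payoff 47/7.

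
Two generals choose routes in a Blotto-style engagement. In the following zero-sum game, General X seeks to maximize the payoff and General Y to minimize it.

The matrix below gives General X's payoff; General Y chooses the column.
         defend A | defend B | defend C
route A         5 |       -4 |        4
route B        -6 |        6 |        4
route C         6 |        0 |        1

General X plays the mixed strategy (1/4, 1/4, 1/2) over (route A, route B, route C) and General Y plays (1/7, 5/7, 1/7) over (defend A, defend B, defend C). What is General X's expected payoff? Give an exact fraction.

Against (1/7, 5/7, 1/7), each row's expected payoff is route A: -11/7; route B: 4; route C: 1.
Taking the (1/4, 1/4, 1/2)-weighted average: (1/4)·(-11/7) + (1/4)·(4) + (1/2)·(1) = 31/28.

31/28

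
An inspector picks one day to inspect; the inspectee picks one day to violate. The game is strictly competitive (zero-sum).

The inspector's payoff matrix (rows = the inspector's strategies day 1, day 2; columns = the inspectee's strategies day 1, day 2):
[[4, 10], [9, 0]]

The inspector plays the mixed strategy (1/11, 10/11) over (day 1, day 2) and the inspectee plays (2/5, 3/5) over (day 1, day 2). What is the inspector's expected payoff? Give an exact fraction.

Against (2/5, 3/5), each row's expected payoff is day 1: 38/5; day 2: 18/5.
Taking the (1/11, 10/11)-weighted average: (1/11)·(38/5) + (10/11)·(18/5) = 218/55.

218/55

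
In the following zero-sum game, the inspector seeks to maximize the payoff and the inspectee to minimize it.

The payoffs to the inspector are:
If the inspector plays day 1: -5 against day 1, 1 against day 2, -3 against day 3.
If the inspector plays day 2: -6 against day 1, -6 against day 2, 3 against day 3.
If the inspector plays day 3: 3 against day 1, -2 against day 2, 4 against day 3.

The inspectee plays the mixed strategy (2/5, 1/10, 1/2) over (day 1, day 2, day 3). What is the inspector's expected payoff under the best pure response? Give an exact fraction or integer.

day 1: (-5)·(2/5) + (1)·(1/10) + (-3)·(1/2) = -17/5.
day 2: (-6)·(2/5) + (-6)·(1/10) + (3)·(1/2) = -3/2.
day 3: (3)·(2/5) + (-2)·(1/10) + (4)·(1/2) = 3.
The best pure response is day 3 with expected payoff 3.

3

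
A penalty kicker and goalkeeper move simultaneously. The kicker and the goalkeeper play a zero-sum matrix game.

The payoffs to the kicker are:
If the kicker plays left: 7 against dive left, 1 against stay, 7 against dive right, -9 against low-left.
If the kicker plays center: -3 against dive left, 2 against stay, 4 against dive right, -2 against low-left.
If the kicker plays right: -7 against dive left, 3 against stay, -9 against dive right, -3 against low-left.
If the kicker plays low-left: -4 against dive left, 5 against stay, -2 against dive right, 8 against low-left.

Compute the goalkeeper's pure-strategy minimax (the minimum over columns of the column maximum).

5

The worst case (largest entry) in each column is dive left: 7, stay: 5, dive right: 7, low-left: 8.
The best (smallest) of these is 5.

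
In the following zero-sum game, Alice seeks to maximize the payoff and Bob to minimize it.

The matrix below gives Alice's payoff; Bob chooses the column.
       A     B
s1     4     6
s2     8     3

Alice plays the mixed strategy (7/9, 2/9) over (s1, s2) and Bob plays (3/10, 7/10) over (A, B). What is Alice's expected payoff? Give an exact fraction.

Against (3/10, 7/10), each row's expected payoff is s1: 27/5; s2: 9/2.
Taking the (7/9, 2/9)-weighted average: (7/9)·(27/5) + (2/9)·(9/2) = 26/5.

26/5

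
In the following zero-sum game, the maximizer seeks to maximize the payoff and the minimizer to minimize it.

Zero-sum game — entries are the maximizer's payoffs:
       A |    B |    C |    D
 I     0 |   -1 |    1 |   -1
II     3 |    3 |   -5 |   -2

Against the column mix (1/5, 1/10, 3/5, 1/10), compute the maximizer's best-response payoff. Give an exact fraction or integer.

I: (0)·(1/5) + (-1)·(1/10) + (1)·(3/5) + (-1)·(1/10) = 2/5.
II: (3)·(1/5) + (3)·(1/10) + (-5)·(3/5) + (-2)·(1/10) = -23/10.
The best pure response is I with expected payoff 2/5.

2/5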